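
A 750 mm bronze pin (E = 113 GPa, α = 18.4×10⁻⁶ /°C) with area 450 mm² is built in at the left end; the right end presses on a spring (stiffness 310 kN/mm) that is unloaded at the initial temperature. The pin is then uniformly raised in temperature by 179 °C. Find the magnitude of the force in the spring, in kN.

Free thermal expansion: δ_free = αΔT L = 18.4×10⁻⁶ × 179 × 750 = 2.47 mm.
Let P be the compressive force at the spring. The pin shortens elastically by PL/(AE) and the spring compresses by P/k; together these equal δ_free.
So P = δ_free / [L/(AE) + 1/k] = 2.47 / [ 750/(450×113×10³) + 1/(310×10³) ].
P = 2.47 / 1.798×10⁻⁵ = 137400 N.

P ≈ 137 kN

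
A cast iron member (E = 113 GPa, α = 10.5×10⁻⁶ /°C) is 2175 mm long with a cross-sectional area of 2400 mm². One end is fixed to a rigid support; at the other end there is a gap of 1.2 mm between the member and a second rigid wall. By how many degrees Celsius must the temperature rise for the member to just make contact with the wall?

ΔT ≈ 52.5 °C

Contact occurs when the free expansion equals the gap: αΔT L = 1.2 mm.
ΔT = 1.2 / (10.5×10⁻⁶ × 2175) = 52.55 °C.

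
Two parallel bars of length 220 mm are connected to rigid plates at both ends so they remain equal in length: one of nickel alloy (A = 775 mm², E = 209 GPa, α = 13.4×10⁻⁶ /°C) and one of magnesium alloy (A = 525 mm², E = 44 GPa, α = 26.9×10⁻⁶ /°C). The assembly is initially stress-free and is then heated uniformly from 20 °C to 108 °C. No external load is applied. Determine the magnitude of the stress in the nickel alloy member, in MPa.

σ ≈ 31 MPa (tensile)

The magnesium alloy has the larger α, so on heating it would change length more than the nickel alloy if both were free. The rigid plates force a common final length, so the magnesium alloy is put into compression and the nickel alloy into tension, with equal and opposite forces P (no external load).
Compatibility of the two members (thermal + elastic change equal): (α₁ − α₂)ΔT = P·[1/(A₁E₁) + 1/(A₂E₂)].
|α₁ − α₂|·ΔT = 13.5×10⁻⁶ × 88 = 0.001188.
1/(A₁E₁) + 1/(A₂E₂) = 1/(775×209×10³) + 1/(525×44×10³) = 4.946×10⁻⁸ N⁻¹.
So P = 0.001188 / 4.946×10⁻⁸ = 24.02 kN.
σ_{nickel alloy} = P/A₁ = 24020/775 = 30.99 MPa, tensile.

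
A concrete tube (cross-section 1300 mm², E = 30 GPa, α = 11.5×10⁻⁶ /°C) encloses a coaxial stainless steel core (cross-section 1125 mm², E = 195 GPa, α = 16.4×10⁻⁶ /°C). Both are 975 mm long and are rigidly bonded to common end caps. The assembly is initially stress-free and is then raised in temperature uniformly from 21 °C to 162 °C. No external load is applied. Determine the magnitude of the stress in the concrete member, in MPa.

Equilibrium of a rigid end plate with no external load gives equal and opposite internal forces ±P in the two members. Since α_{stainless steel} > α_{concrete}, heating drives the stainless steel into compression and the concrete into tension.
Compatibility of the two members (thermal + elastic change equal): (α₁ − α₂)ΔT = P·[1/(A₁E₁) + 1/(A₂E₂)].
|α₁ − α₂|·ΔT = 4.9×10⁻⁶ × 141 = 0.0006909.
1/(A₁E₁) + 1/(A₂E₂) = 1/(1300×30×10³) + 1/(1125×195×10³) = 3.02×10⁻⁸ N⁻¹.
P = 0.0006909 / 3.02×10⁻⁸ = 22880 N = 22.88 kN.
σ_{concrete} = P/A₁ = 22880/1300 = 17.6 MPa, tensile.

σ ≈ 17.6 MPa (tensile)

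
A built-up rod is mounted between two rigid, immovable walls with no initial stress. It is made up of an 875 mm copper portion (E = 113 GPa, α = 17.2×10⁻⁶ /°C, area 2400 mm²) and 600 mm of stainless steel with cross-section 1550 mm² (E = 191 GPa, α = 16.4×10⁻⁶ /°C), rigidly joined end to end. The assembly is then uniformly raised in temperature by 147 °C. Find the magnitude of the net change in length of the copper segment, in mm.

|ΔL| ≈ 0.0349 mm

Free thermal expansion of the whole bar: Σ αᵢΔT Lᵢ = 17.2×10⁻⁶×147×875 + 16.4×10⁻⁶×147×600 = 3.659 mm.
The walls prevent any net length change, so an axial force P (same in every segment) develops. Compatibility: P · Σ Lᵢ/(AᵢEᵢ) = δ_free.
The series flexibility is Σ Lᵢ/(AᵢEᵢ) = 875/(2400×113×10³) + 600/(1550×191×10³) = 5.253×10⁻⁶ mm/N.
So P = 3.659 / 5.253×10⁻⁶ = 696.5 kN, compressive.
For the copper segment, free thermal change = 17.2×10⁻⁶×147×875 = 2.212 mm and elastic change from P = 696500×875/(2400×113×10³) = 2.247 mm; these oppose, so the net change is 0.0349 mm (segment shortens).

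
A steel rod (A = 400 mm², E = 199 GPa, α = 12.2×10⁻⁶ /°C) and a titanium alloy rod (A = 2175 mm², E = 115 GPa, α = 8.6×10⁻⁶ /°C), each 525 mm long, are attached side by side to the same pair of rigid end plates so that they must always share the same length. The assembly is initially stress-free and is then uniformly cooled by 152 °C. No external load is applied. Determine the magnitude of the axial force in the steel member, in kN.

Both members must finish at the same length. With the larger α, the steel tends to over-contract; the plates restrain it, putting the steel in tension and the titanium alloy in compression. With no external load the two internal forces are equal and opposite, magnitude P.
Compatibility of the two members (thermal + elastic change equal): (α₁ − α₂)ΔT = P·[1/(A₁E₁) + 1/(A₂E₂)].
|α₁ − α₂|·ΔT = 3.6×10⁻⁶ × 152 = 0.0005472.
1/(A₁E₁) + 1/(A₂E₂) = 1/(400×199×10³) + 1/(2175×115×10³) = 1.656×10⁻⁸ N⁻¹.
So P = 0.0005472 / 1.656×10⁻⁸ = 33.04 kN.

P ≈ 33 kN (tensile in the steel)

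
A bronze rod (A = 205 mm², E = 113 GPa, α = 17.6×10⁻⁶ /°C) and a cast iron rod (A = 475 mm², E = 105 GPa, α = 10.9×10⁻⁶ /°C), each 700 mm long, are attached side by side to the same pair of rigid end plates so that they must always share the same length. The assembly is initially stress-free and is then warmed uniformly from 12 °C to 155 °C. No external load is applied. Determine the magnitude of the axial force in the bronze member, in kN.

Both members must finish at the same length. With the larger α, the bronze tends to over-expand; the plates restrain it, putting the bronze in compression and the cast iron in tension. With no external load the two internal forces are equal and opposite, magnitude P.
Compatibility of the two members (thermal + elastic change equal): (α₁ − α₂)ΔT = P·[1/(A₁E₁) + 1/(A₂E₂)].
|α₁ − α₂|·ΔT = 6.7×10⁻⁶ × 143 = 0.0009581.
1/(A₁E₁) + 1/(A₂E₂) = 1/(205×113×10³) + 1/(475×105×10³) = 6.322×10⁻⁸ N⁻¹.
So P = 0.0009581 / 6.322×10⁻⁸ = 15.16 kN.

P ≈ 15.2 kN (compressive in the bronze)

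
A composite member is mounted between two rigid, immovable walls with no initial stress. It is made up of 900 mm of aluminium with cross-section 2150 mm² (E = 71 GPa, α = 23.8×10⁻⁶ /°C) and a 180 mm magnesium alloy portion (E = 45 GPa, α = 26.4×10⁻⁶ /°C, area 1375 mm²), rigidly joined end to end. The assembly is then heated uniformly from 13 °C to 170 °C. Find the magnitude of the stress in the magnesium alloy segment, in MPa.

σ ≈ 339 MPa (compressive)

Free thermal expansion of the whole bar: Σ αᵢΔT Lᵢ = 23.8×10⁻⁶×157×900 + 26.4×10⁻⁶×157×180 = 4.109 mm.
The walls prevent any net length change, so an axial force P (same in every segment) develops. Compatibility: P · Σ Lᵢ/(AᵢEᵢ) = δ_free.
The series flexibility is Σ Lᵢ/(AᵢEᵢ) = 900/(2150×71×10³) + 180/(1375×45×10³) = 8.805×10⁻⁶ mm/N.
Hence P = δ_free / Σ(L/AE) = 4.109/8.805×10⁻⁶ = 466.7 kN (compressive).
σ_{magnesium alloy} = P / A = 466700 / 1375 = 339.4 MPa.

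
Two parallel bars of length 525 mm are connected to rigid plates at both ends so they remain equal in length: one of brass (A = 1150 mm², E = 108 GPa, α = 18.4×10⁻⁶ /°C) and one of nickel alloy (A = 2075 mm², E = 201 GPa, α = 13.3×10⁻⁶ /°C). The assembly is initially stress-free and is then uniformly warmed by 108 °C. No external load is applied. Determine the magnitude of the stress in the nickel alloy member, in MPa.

Both members must finish at the same length. With the larger α, the brass tends to over-expand; the plates restrain it, putting the brass in compression and the nickel alloy in tension. With no external load the two internal forces are equal and opposite, magnitude P.
Equating the net (thermal + elastic) strains gives |α₁ − α₂|·ΔT = P·[1/(A₁E₁) + 1/(A₂E₂)].
|α₁ − α₂|·ΔT = 5.1×10⁻⁶ × 108 = 0.0005508.
1/(A₁E₁) + 1/(A₂E₂) = 1/(1150×108×10³) + 1/(2075×201×10³) = 1.045×10⁻⁸ N⁻¹.
So P = 0.0005508 / 1.045×10⁻⁸ = 52.71 kN.
σ_{nickel alloy} = P/A₂ = 52710/2075 = 25.4 MPa, tensile.

σ ≈ 25.4 MPa (tensile)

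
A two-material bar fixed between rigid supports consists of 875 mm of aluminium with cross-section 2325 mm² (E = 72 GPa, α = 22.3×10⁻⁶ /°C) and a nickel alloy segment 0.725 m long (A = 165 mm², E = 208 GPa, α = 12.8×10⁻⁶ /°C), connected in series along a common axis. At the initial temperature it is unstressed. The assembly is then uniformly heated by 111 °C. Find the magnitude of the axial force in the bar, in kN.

Free thermal expansion of the whole bar: Σ αᵢΔT Lᵢ = 22.3×10⁻⁶×111×875 + 12.8×10⁻⁶×111×725 = 3.196 mm.
Since the ends are fixed, an axial force P builds up, equal in every segment, with P · Σ Lᵢ/(AᵢEᵢ) = δ_free.
The series flexibility is Σ Lᵢ/(AᵢEᵢ) = 875/(2325×72×10³) + 725/(165×208×10³) = 2.635×10⁻⁵ mm/N.
Hence P = δ_free / Σ(L/AE) = 3.196/2.635×10⁻⁵ = 121.3 kN (compressive).

P ≈ 121 kN (compressive)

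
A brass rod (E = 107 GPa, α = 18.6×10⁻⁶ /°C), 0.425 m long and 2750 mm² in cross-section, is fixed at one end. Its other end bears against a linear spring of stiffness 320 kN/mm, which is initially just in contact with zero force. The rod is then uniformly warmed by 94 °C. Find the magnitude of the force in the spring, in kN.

P ≈ 163 kN

Free thermal expansion: δ_free = αΔT L = 18.6×10⁻⁶ × 94 × 425 = 0.7431 mm.
Let P be the compressive force at the spring. The rod shortens elastically by PL/(AE) and the spring compresses by P/k; together these equal δ_free.
P [ L/(AE) + 1/k ] = δ_free → P [ 425/(2750×107×10³) + 1/(320×10³) ] = 0.7431.
P = 0.7431 / 4.569×10⁻⁶ = 162600 N.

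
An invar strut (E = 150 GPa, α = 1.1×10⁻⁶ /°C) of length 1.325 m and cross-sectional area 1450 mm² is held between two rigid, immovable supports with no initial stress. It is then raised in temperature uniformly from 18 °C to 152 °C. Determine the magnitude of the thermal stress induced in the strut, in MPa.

With length fixed, the mechanical strain must cancel the thermal strain αΔT = 1.1×10⁻⁶ × 134 = 147.4×10⁻⁶.
σ = EαΔT = 150×10³ × 1.1×10⁻⁶ × 134 = 22.11 MPa (compressive; the strut is trying to expand).

σ ≈ 22.1 MPa (compressive)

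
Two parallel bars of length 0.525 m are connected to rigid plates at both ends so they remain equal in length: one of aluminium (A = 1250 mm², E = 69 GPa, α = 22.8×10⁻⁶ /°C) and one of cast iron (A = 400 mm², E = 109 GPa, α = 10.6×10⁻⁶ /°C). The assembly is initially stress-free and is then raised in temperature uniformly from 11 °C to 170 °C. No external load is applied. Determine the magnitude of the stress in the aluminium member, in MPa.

σ ≈ 44.9 MPa (compressive)

The aluminium has the larger α, so on heating it would change length more than the cast iron if both were free. The rigid plates force a common final length, so the aluminium is put into compression and the cast iron into tension, with equal and opposite forces P (no external load).
Equating the net (thermal + elastic) strains gives |α₁ − α₂|·ΔT = P·[1/(A₁E₁) + 1/(A₂E₂)].
|α₁ − α₂|·ΔT = 12.2×10⁻⁶ × 159 = 0.00194.
1/(A₁E₁) + 1/(A₂E₂) = 1/(1250×69×10³) + 1/(400×109×10³) = 3.453×10⁻⁸ N⁻¹.
So P = 0.00194 / 3.453×10⁻⁸ = 56.18 kN.
σ_{aluminium} = P/A₁ = 56180/1250 = 44.94 MPa, compressive.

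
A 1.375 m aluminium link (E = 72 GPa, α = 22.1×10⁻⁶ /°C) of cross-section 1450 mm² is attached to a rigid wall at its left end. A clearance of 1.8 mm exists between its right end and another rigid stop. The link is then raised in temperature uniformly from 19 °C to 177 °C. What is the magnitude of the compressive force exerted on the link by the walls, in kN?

Free thermal elongation = αΔT L = 22.1×10⁻⁶ × 158 × 1375 = 4.801 mm.
This exceeds the 1.8 mm gap, so the wall pushes back. The portion of expansion that must be recovered elastically is δ_free − gap = 4.801 − 1.8 = 3.001 mm.
Compatibility: PL/(AE) = 3.001 mm, so σ = P/A = E × (3.001/1375) = 157.2 MPa.
Force on the wall = σA = 157.2 × 1450 mm² = 227.9 kN.

P ≈ 228 kN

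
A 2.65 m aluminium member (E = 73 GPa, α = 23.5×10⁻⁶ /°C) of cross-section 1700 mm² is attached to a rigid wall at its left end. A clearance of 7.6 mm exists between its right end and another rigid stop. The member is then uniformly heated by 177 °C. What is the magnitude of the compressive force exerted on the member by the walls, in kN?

P ≈ 160 kN

If the wall were absent the member would grow by αΔT L = 23.5×10⁻⁶ × 177 × 2650 = 11.02 mm.
This exceeds the 7.6 mm gap, so the wall pushes back. The portion of expansion that must be recovered elastically is δ_free − gap = 11.02 − 7.6 = 3.423 mm.
So σ = E(δ_free − g)/L = 73×10³ × 3.423/2650 = 94.29 MPa.
Force on the wall = σA = 94.29 × 1700 mm² = 160.3 kN.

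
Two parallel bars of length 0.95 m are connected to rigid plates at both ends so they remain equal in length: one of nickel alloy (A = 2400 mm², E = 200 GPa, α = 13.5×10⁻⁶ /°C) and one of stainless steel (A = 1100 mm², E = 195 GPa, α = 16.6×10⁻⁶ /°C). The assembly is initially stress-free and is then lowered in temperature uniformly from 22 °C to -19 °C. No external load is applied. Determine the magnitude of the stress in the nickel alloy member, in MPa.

σ ≈ 7.85 MPa (compressive)

Both members must finish at the same length. With the larger α, the stainless steel tends to over-contract; the plates restrain it, putting the stainless steel in tension and the nickel alloy in compression. With no external load the two internal forces are equal and opposite, magnitude P.
Setting the final lengths equal and cancelling L: (α₁ − α₂)ΔT = P/(A₁E₁) + P/(A₂E₂).
|α₁ − α₂|·ΔT = 3.1×10⁻⁶ × 41 = 0.0001271.
1/(A₁E₁) + 1/(A₂E₂) = 1/(2400×200×10³) + 1/(1100×195×10³) = 6.745×10⁻⁹ N⁻¹.
So P = 0.0001271 / 6.745×10⁻⁹ = 18.84 kN.
σ_{nickel alloy} = P/A₁ = 18840/2400 = 7.851 MPa, compressive.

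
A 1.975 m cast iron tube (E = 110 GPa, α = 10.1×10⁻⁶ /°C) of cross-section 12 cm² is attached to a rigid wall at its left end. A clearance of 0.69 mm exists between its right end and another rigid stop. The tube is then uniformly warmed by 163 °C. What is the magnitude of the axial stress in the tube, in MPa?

σ ≈ 143 MPa (compressive)

Free thermal elongation = αΔT L = 10.1×10⁻⁶ × 163 × 1975 = 3.251 mm.
The gap closes (δ_free > 0.69 mm) and the wall then resists a further 3.251 − 0.69 = 2.561 mm of expansion.
Compatibility: PL/(AE) = 2.561 mm, so σ = P/A = E × (2.561/1975) = 142.7 MPa.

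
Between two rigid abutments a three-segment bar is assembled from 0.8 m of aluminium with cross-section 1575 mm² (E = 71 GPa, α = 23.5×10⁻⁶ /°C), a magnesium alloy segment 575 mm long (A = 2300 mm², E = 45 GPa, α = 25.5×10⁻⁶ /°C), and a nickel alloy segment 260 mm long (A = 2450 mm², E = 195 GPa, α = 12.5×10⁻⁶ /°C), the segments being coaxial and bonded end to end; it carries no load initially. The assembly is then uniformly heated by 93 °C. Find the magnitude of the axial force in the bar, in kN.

P ≈ 258 kN (compressive)

If the supports were absent, the total length change would be Σ αᵢΔT Lᵢ = 23.5×10⁻⁶×93×800 + 25.5×10⁻⁶×93×575 + 12.5×10⁻⁶×93×260 = 3.414 mm.
The walls prevent any net length change, so an axial force P (same in every segment) develops. Compatibility: P · Σ Lᵢ/(AᵢEᵢ) = δ_free.
The series flexibility is Σ Lᵢ/(AᵢEᵢ) = 800/(1575×71×10³) + 575/(2300×45×10³) + 260/(2450×195×10³) = 1.325×10⁻⁵ mm/N.
Hence P = δ_free / Σ(L/AE) = 3.414/1.325×10⁻⁵ = 257.6 kN (compressive).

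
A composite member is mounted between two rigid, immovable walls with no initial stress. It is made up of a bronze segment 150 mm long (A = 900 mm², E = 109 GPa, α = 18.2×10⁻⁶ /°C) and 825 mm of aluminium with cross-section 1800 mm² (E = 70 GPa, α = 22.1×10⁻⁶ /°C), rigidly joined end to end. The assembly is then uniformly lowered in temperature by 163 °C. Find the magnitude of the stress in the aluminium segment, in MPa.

Free thermal contraction of the whole bar: Σ αᵢΔT Lᵢ = 18.2×10⁻⁶×163×150 + 22.1×10⁻⁶×163×825 = 3.417 mm.
Since the ends are fixed, an axial force P builds up, equal in every segment, with P · Σ Lᵢ/(AᵢEᵢ) = δ_free.
Σ Lᵢ/(AᵢEᵢ) = 150/(900×109×10³) + 825/(1800×70×10³) = 8.077×10⁻⁶ mm/N.
P = 3.417 / 8.077×10⁻⁶ = 423100 N = 423.1 kN, tensile.
σ_{aluminium} = P / A = 423100 / 1800 = 235 MPa.

σ ≈ 235 MPa (tensile)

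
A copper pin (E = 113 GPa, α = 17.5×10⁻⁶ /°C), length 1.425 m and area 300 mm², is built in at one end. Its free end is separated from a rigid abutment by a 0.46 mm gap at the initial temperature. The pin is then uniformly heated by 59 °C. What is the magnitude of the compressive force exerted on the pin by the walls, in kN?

P ≈ 24.1 kN

Free thermal elongation = αΔT L = 17.5×10⁻⁶ × 59 × 1425 = 1.471 mm.
The gap closes (δ_free > 0.46 mm) and the wall then resists a further 1.471 − 0.46 = 1.011 mm of expansion.
That suppressed elongation corresponds to σ = E·Δ/L = 113×10³ × 1.011/1425 = 80.2 MPa.
Force on the wall = σA = 80.2 × 300 mm² = 24.06 kN.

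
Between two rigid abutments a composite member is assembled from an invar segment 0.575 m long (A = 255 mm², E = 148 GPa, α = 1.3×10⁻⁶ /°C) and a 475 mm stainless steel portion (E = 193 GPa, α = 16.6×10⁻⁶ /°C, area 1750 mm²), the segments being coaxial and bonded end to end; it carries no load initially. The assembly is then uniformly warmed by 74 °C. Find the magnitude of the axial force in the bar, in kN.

P ≈ 38.4 kN (compressive)

Free thermal expansion of the whole bar: Σ αᵢΔT Lᵢ = 1.3×10⁻⁶×74×575 + 16.6×10⁻⁶×74×475 = 0.6388 mm.
Since the ends are fixed, an axial force P builds up, equal in every segment, with P · Σ Lᵢ/(AᵢEᵢ) = δ_free.
The series flexibility is Σ Lᵢ/(AᵢEᵢ) = 575/(255×148×10³) + 475/(1750×193×10³) = 1.664×10⁻⁵ mm/N.
Hence P = δ_free / Σ(L/AE) = 0.6388/1.664×10⁻⁵ = 38.38 kN (compressive).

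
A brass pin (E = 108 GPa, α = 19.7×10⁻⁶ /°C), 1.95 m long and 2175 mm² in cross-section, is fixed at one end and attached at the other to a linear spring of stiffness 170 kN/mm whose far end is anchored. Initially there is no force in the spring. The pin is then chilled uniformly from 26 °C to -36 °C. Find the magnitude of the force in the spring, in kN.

P ≈ 168 kN

Free thermal contraction: δ_free = αΔT L = 19.7×10⁻⁶ × 62 × 1950 = 2.382 mm.
Let P be the tensile force in the spring. The pin extends elastically by PL/(AE) and the spring stretches by P/k; together these equal δ_free.
So P = δ_free / [L/(AE) + 1/k] = 2.382 / [ 1950/(2175×108×10³) + 1/(170×10³) ].
P = 2.382 / 1.418×10⁻⁵ = 167900 N.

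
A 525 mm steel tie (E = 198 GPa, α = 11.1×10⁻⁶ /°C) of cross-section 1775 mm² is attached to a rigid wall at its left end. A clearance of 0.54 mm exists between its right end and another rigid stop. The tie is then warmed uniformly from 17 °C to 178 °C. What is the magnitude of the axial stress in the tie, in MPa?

If the wall were absent the tie would grow by αΔT L = 11.1×10⁻⁶ × 161 × 525 = 0.9382 mm.
After closing the 0.54 mm clearance, 0.9382 − 0.54 = 0.3982 mm of expansion remains to be suppressed by the wall.
Compatibility: PL/(AE) = 0.3982 mm, so σ = P/A = E × (0.3982/525) = 150.2 MPa.

σ ≈ 150 MPa (compressive)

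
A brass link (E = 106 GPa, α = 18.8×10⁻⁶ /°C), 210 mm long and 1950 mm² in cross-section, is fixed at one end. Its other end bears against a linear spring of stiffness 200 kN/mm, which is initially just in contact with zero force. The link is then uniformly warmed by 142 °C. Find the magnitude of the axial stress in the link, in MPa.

Free thermal expansion: δ_free = αΔT L = 18.8×10⁻⁶ × 142 × 210 = 0.5606 mm.
With a force P in the spring, the elastic change of the link is PL/(AE) and that of the spring is P/k; compatibility requires their sum to equal δ_free.
So P = δ_free / [L/(AE) + 1/k] = 0.5606 / [ 210/(1950×106×10³) + 1/(200×10³) ].
P = 0.5606 / 6.016×10⁻⁶ = 93190 N.
σ = P/A = 93190/1950 = 47.79 MPa.

σ ≈ 47.8 MPa (compressive)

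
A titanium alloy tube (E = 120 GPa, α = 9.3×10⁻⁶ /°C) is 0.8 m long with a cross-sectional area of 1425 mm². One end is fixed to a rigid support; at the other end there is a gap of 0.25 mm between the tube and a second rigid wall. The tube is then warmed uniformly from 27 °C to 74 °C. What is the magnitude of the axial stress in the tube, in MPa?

σ ≈ 15 MPa (compressive)

Unrestrained expansion: δ_free = αΔT L = 9.3×10⁻⁶ × 47 × 800 = 0.3497 mm.
The gap closes (δ_free > 0.25 mm) and the wall then resists a further 0.3497 − 0.25 = 0.09968 mm of expansion.
So σ = E(δ_free − g)/L = 120×10³ × 0.09968/800 = 14.95 MPa.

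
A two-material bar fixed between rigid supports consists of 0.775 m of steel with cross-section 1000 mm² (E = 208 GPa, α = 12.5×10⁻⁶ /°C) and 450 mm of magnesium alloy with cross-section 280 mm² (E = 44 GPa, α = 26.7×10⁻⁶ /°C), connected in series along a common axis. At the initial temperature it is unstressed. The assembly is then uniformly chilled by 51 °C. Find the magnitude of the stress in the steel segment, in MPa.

σ ≈ 27.5 MPa (tensile)

With the walls removed the bar would change length by δ_free = Σ αᵢΔT Lᵢ = 12.5×10⁻⁶×51×775 + 26.7×10⁻⁶×51×450 = 1.107 mm.
The rigid supports impose zero overall length change; the single axial force P common to all segments must satisfy P Σ Lᵢ/(AᵢEᵢ) = δ_free.
Σ Lᵢ/(AᵢEᵢ) = 775/(1000×208×10³) + 450/(280×44×10³) = 4.025×10⁻⁵ mm/N.
Hence P = δ_free / Σ(L/AE) = 1.107/4.025×10⁻⁵ = 27.5 kN (tensile).
σ_{steel} = P / A = 27500 / 1000 = 27.5 MPa.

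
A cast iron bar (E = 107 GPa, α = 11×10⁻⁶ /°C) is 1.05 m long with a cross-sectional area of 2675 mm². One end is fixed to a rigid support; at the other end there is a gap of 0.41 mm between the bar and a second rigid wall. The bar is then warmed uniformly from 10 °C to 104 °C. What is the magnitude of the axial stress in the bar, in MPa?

Free thermal elongation = αΔT L = 11×10⁻⁶ × 94 × 1050 = 1.086 mm.
This exceeds the 0.41 mm gap, so the wall pushes back. The portion of expansion that must be recovered elastically is δ_free − gap = 1.086 − 0.41 = 0.6757 mm.
Compatibility: PL/(AE) = 0.6757 mm, so σ = P/A = E × (0.6757/1050) = 68.86 MPa.

σ ≈ 68.9 MPa (compressive)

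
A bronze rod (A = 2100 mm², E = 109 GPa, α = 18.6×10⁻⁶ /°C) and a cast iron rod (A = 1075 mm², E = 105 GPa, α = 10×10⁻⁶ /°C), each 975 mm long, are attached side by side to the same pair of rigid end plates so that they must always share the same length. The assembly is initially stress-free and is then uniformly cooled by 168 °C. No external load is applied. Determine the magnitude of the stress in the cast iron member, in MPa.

Equilibrium of a rigid end plate with no external load gives equal and opposite internal forces ±P in the two members. Since α_{bronze} > α_{cast iron}, cooling drives the bronze into tension and the cast iron into compression.
Equating the net (thermal + elastic) strains gives |α₁ − α₂|·ΔT = P·[1/(A₁E₁) + 1/(A₂E₂)].
|α₁ − α₂|·ΔT = 8.6×10⁻⁶ × 168 = 0.001445.
1/(A₁E₁) + 1/(A₂E₂) = 1/(2100×109×10³) + 1/(1075×105×10³) = 1.323×10⁻⁸ N⁻¹.
P = 0.001445 / 1.323×10⁻⁸ = 109200 N = 109.2 kN.
σ_{cast iron} = P/A₂ = 109200/1075 = 101.6 MPa, compressive.

σ ≈ 102 MPa (compressive)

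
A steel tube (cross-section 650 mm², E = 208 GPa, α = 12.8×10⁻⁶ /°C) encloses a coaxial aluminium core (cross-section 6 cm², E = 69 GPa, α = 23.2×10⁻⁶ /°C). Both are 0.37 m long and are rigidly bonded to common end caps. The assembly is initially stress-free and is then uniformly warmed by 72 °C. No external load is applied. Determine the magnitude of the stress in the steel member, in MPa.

σ ≈ 36.5 MPa (tensile)

The aluminium has the larger α, so on heating it would change length more than the steel if both were free. The rigid plates force a common final length, so the aluminium is put into compression and the steel into tension, with equal and opposite forces P (no external load).
Setting the final lengths equal and cancelling L: (α₁ − α₂)ΔT = P/(A₁E₁) + P/(A₂E₂).
|α₁ − α₂|·ΔT = 10.4×10⁻⁶ × 72 = 0.0007488.
1/(A₁E₁) + 1/(A₂E₂) = 1/(650×208×10³) + 1/(600×69×10³) = 3.155×10⁻⁸ N⁻¹.
P = 0.0007488 / 3.155×10⁻⁸ = 23730 N = 23.73 kN.
σ_{steel} = P/A₁ = 23730/650 = 36.51 MPa, tensile.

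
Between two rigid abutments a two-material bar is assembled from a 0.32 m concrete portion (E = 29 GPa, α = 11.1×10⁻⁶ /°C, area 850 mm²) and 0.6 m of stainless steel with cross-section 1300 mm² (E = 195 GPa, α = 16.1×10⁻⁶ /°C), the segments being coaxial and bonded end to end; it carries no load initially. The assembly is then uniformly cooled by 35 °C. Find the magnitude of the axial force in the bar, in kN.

P ≈ 30.1 kN (tensile)

Free thermal contraction of the whole bar: Σ αᵢΔT Lᵢ = 11.1×10⁻⁶×35×320 + 16.1×10⁻⁶×35×600 = 0.4624 mm.
The rigid supports impose zero overall length change; the single axial force P common to all segments must satisfy P Σ Lᵢ/(AᵢEᵢ) = δ_free.
The series flexibility is Σ Lᵢ/(AᵢEᵢ) = 320/(850×29×10³) + 600/(1300×195×10³) = 1.535×10⁻⁵ mm/N.
P = 0.4624 / 1.535×10⁻⁵ = 30130 N = 30.13 kN, tensile.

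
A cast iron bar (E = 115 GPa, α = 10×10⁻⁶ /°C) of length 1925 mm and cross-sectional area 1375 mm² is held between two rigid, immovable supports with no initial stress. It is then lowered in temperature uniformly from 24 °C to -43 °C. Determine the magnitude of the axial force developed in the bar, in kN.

P ≈ 106 kN (tensile)

Full restraint means ε = 0, so the stress is σ = EαΔT = 115×10³ × 10×10⁻⁶ × 67 = 77.05 MPa.
P = AEαΔT = 1375 × 115×10³ × 10×10⁻⁶ × 67 = 105.9 kN (tensile).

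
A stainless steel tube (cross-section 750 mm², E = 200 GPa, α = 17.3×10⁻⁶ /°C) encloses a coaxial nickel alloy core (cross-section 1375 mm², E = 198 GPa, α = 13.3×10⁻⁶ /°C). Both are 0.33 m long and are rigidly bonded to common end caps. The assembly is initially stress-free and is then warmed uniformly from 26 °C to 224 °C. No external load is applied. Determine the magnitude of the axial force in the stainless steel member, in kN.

The stainless steel has the larger α, so on heating it would change length more than the nickel alloy if both were free. The rigid plates force a common final length, so the stainless steel is put into compression and the nickel alloy into tension, with equal and opposite forces P (no external load).
Equating the net (thermal + elastic) strains gives |α₁ − α₂|·ΔT = P·[1/(A₁E₁) + 1/(A₂E₂)].
|α₁ − α₂|·ΔT = 4×10⁻⁶ × 198 = 0.000792.
1/(A₁E₁) + 1/(A₂E₂) = 1/(750×200×10³) + 1/(1375×198×10³) = 1.034×10⁻⁸ N⁻¹.
P = 0.000792 / 1.034×10⁻⁸ = 76600 N = 76.6 kN.

P ≈ 76.6 kN (compressive in the stainless steel)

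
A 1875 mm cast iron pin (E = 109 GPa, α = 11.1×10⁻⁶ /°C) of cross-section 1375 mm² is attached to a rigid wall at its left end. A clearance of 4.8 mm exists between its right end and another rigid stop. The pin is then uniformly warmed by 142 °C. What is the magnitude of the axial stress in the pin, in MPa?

If the wall were absent the pin would grow by αΔT L = 11.1×10⁻⁶ × 142 × 1875 = 2.955 mm.
This is smaller than the 4.8 mm clearance, so the pin expands freely without reaching the stop — the stress is zero.

σ ≈ 0 MPa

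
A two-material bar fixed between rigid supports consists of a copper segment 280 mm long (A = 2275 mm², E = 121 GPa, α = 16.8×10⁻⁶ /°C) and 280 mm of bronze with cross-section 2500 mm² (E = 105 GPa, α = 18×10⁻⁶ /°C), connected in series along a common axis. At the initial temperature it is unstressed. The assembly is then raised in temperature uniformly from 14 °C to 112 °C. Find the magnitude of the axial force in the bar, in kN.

P ≈ 458 kN (compressive)

With the walls removed the bar would change length by δ_free = Σ αᵢΔT Lᵢ = 16.8×10⁻⁶×98×280 + 18×10⁻⁶×98×280 = 0.9549 mm.
Since the ends are fixed, an axial force P builds up, equal in every segment, with P · Σ Lᵢ/(AᵢEᵢ) = δ_free.
The series flexibility is Σ Lᵢ/(AᵢEᵢ) = 280/(2275×121×10³) + 280/(2500×105×10³) = 2.084×10⁻⁶ mm/N.
P = 0.9549 / 2.084×10⁻⁶ = 458200 N = 458.2 kN, compressive.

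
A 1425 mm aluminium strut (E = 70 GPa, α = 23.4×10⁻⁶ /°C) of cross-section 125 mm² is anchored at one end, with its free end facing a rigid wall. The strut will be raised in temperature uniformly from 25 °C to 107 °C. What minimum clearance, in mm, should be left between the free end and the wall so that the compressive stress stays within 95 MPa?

With no wall the strut would lengthen by αΔT L = 23.4×10⁻⁶ × 82 × 1425 = 2.734 mm.
At the allowable stress the elastic shortening the wall may impose is σL/E = 95 × 1425 / (70×10³) = 1.934 mm.
The gap must absorb the remainder: g_min = 2.734 − 1.934 = 0.8004 mm.

g ≈ 0.8 mm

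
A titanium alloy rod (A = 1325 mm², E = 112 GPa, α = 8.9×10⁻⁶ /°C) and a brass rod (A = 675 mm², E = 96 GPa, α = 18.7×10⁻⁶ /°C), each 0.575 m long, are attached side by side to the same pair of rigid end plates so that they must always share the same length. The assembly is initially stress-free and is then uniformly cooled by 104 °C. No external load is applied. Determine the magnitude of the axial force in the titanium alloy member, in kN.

Equilibrium of a rigid end plate with no external load gives equal and opposite internal forces ±P in the two members. Since α_{brass} > α_{titanium alloy}, cooling drives the brass into tension and the titanium alloy into compression.
Equating the net (thermal + elastic) strains gives |α₁ − α₂|·ΔT = P·[1/(A₁E₁) + 1/(A₂E₂)].
|α₁ − α₂|·ΔT = 9.8×10⁻⁶ × 104 = 0.001019.
1/(A₁E₁) + 1/(A₂E₂) = 1/(1325×112×10³) + 1/(675×96×10³) = 2.217×10⁻⁸ N⁻¹.
P = 0.001019 / 2.217×10⁻⁸ = 45970 N = 45.97 kN.

P ≈ 46 kN (compressive in the titanium alloy)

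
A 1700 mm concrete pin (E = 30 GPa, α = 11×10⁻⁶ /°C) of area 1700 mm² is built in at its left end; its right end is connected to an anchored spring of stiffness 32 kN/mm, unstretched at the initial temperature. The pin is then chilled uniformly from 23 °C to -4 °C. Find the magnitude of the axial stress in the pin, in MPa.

The unrestrained thermal change is αΔT L = 11×10⁻⁶ × 27 × 1700 = 0.5049 mm.
Let P be the tensile force in the spring. The pin extends elastically by PL/(AE) and the spring stretches by P/k; together these equal δ_free.
P [ L/(AE) + 1/k ] = δ_free → P [ 1700/(1700×30×10³) + 1/(32×10³) ] = 0.5049.
P = 0.5049 / 6.458×10⁻⁵ = 7818 N.
σ = P/A = 7818/1700 = 4.599 MPa.

σ ≈ 4.6 MPa (tensile)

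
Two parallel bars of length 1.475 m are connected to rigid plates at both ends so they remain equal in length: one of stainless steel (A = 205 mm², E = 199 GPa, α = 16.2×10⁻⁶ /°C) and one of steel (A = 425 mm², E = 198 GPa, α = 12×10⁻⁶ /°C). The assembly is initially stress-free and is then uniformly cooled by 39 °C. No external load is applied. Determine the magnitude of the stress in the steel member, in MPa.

Equilibrium of a rigid end plate with no external load gives equal and opposite internal forces ±P in the two members. Since α_{stainless steel} > α_{steel}, cooling drives the stainless steel into tension and the steel into compression.
Setting the final lengths equal and cancelling L: (α₁ − α₂)ΔT = P/(A₁E₁) + P/(A₂E₂).
|α₁ − α₂|·ΔT = 4.2×10⁻⁶ × 39 = 0.0001638.
1/(A₁E₁) + 1/(A₂E₂) = 1/(205×199×10³) + 1/(425×198×10³) = 3.64×10⁻⁸ N⁻¹.
P = 0.0001638 / 3.64×10⁻⁸ = 4500 N = 4.5 kN.
σ_{steel} = P/A₂ = 4500/425 = 10.59 MPa, compressive.

σ ≈ 10.6 MPa (compressive)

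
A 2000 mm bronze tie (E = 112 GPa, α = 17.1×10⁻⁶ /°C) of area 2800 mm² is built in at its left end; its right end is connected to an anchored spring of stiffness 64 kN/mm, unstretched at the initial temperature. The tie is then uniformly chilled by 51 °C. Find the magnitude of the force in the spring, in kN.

P ≈ 79.3 kN

Free thermal contraction: δ_free = αΔT L = 17.1×10⁻⁶ × 51 × 2000 = 1.744 mm.
Let P be the tensile force in the spring. The tie extends elastically by PL/(AE) and the spring stretches by P/k; together these equal δ_free.
P [ L/(AE) + 1/k ] = δ_free → P [ 2000/(2800×112×10³) + 1/(64×10³) ] = 1.744.
P = 1.744 / 2.2×10⁻⁵ = 79270 N.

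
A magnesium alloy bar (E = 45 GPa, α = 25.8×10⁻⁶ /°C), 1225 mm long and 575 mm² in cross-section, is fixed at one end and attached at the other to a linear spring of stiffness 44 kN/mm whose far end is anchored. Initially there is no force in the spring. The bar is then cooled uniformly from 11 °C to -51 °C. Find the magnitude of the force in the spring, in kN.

P ≈ 28 kN

The unrestrained thermal change is αΔT L = 25.8×10⁻⁶ × 62 × 1225 = 1.96 mm.
Let P be the tensile force in the spring. The bar extends elastically by PL/(AE) and the spring stretches by P/k; together these equal δ_free.
So P = δ_free / [L/(AE) + 1/k] = 1.96 / [ 1225/(575×45×10³) + 1/(44×10³) ].
P = 1.96 / 7.007×10⁻⁵ = 27960 N.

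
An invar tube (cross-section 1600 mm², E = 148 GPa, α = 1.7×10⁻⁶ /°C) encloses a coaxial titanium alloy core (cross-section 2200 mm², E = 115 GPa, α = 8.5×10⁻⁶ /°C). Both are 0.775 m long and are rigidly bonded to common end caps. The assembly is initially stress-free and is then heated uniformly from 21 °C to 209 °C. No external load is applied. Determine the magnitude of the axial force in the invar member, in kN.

P ≈ 156 kN (tensile in the invar)

Equilibrium of a rigid end plate with no external load gives equal and opposite internal forces ±P in the two members. Since α_{titanium alloy} > α_{invar}, heating drives the titanium alloy into compression and the invar into tension.
Setting the final lengths equal and cancelling L: (α₁ − α₂)ΔT = P/(A₁E₁) + P/(A₂E₂).
|α₁ − α₂|·ΔT = 6.8×10⁻⁶ × 188 = 0.001278.
1/(A₁E₁) + 1/(A₂E₂) = 1/(1600×148×10³) + 1/(2200×115×10³) = 8.176×10⁻⁹ N⁻¹.
P = 0.001278 / 8.176×10⁻⁹ = 156400 N = 156.4 kN.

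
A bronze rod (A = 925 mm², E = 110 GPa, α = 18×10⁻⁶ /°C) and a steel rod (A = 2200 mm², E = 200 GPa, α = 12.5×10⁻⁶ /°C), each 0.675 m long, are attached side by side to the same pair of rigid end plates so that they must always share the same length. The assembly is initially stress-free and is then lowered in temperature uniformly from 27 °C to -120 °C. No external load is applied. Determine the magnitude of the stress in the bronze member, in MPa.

Equilibrium of a rigid end plate with no external load gives equal and opposite internal forces ±P in the two members. Since α_{bronze} > α_{steel}, cooling drives the bronze into tension and the steel into compression.
Compatibility of the two members (thermal + elastic change equal): (α₁ − α₂)ΔT = P·[1/(A₁E₁) + 1/(A₂E₂)].
|α₁ − α₂|·ΔT = 5.5×10⁻⁶ × 147 = 0.0008085.
1/(A₁E₁) + 1/(A₂E₂) = 1/(925×110×10³) + 1/(2200×200×10³) = 1.21×10⁻⁸ N⁻¹.
So P = 0.0008085 / 1.21×10⁻⁸ = 66.81 kN.
σ_{bronze} = P/A₁ = 66810/925 = 72.23 MPa, tensile.

σ ≈ 72.2 MPa (tensile)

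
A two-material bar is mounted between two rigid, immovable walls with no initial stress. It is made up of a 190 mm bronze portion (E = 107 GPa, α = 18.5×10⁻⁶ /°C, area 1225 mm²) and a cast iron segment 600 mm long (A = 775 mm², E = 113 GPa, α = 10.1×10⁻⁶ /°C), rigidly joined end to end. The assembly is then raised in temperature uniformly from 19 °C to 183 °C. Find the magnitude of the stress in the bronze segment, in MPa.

Free thermal expansion of the whole bar: Σ αᵢΔT Lᵢ = 18.5×10⁻⁶×164×190 + 10.1×10⁻⁶×164×600 = 1.57 mm.
Since the ends are fixed, an axial force P builds up, equal in every segment, with P · Σ Lᵢ/(AᵢEᵢ) = δ_free.
Σ Lᵢ/(AᵢEᵢ) = 190/(1225×107×10³) + 600/(775×113×10³) = 8.301×10⁻⁶ mm/N.
Hence P = δ_free / Σ(L/AE) = 1.57/8.301×10⁻⁶ = 189.2 kN (compressive).
σ_{bronze} = P / A = 189200 / 1225 = 154.4 MPa.

σ ≈ 154 MPa (compressive)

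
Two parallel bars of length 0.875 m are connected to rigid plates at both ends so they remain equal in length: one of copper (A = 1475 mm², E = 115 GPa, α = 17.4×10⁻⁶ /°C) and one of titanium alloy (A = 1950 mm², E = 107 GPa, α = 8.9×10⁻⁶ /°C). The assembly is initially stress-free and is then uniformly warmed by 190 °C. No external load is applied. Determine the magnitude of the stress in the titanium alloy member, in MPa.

σ ≈ 77.5 MPa (tensile)

Equilibrium of a rigid end plate with no external load gives equal and opposite internal forces ±P in the two members. Since α_{copper} > α_{titanium alloy}, heating drives the copper into compression and the titanium alloy into tension.
Equating the net (thermal + elastic) strains gives |α₁ − α₂|·ΔT = P·[1/(A₁E₁) + 1/(A₂E₂)].
|α₁ − α₂|·ΔT = 8.5×10⁻⁶ × 190 = 0.001615.
1/(A₁E₁) + 1/(A₂E₂) = 1/(1475×115×10³) + 1/(1950×107×10³) = 1.069×10⁻⁸ N⁻¹.
P = 0.001615 / 1.069×10⁻⁸ = 151100 N = 151.1 kN.
σ_{titanium alloy} = P/A₂ = 151100/1950 = 77.49 MPa, tensile.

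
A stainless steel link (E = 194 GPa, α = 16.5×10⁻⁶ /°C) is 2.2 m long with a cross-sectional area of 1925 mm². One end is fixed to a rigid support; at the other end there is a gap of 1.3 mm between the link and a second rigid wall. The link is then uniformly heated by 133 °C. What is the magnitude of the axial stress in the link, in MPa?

Unrestrained expansion: δ_free = αΔT L = 16.5×10⁻⁶ × 133 × 2200 = 4.828 mm.
After closing the 1.3 mm clearance, 4.828 − 1.3 = 3.528 mm of expansion remains to be suppressed by the wall.
So σ = E(δ_free − g)/L = 194×10³ × 3.528/2200 = 311.1 MPa.

σ ≈ 311 MPa (compressive)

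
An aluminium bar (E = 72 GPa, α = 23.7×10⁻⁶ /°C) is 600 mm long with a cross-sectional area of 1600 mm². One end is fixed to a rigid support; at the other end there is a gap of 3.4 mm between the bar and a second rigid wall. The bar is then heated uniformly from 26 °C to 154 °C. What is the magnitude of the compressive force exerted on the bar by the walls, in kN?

P ≈ 0 kN

If the wall were absent the bar would grow by αΔT L = 23.7×10⁻⁶ × 128 × 600 = 1.82 mm.
Since δ_free = 1.82 mm is less than the 3.4 mm gap, the bar never touches the wall. No axial force develops.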